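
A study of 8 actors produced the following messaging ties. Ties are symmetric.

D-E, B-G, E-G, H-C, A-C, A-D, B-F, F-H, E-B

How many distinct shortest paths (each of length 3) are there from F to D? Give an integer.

1

The shortest distance is 3, and the only length-3 path is F–B–E–D. So there is exactly 1 shortest path.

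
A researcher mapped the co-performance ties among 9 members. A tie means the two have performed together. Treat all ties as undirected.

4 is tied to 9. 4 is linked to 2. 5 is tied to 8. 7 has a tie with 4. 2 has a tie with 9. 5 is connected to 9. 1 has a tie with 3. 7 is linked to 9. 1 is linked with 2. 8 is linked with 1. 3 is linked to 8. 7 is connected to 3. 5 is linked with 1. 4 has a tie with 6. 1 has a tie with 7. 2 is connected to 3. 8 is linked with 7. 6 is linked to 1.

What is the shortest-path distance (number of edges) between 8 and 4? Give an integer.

2

One shortest route is 8 – 7 – 4, which uses 2 edges, and 8 and 4 are not directly tied, so nothing shorter exists. So d(8,4) = 2.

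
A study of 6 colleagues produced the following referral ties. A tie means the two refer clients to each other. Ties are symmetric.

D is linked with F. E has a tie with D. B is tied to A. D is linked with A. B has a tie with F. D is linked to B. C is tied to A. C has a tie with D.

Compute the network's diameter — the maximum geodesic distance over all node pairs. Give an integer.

2

Eccentricity of each node (its greatest distance to any other): A:2, B:2, C:2, D:1, E:2, F:2.
The maximum eccentricity is 2, realized for instance by the pair C–E via C – D – E. So the diameter is 2.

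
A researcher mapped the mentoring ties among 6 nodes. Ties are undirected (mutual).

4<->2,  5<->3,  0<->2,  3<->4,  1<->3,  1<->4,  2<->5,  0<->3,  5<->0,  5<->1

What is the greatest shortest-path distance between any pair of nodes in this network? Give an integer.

Eccentricity of each node (its greatest distance to any other): 0:2, 1:2, 2:2, 3:2, 4:2, 5:2.
The maximum eccentricity is 2, realized for instance by the pair 0–4 via 0 – 2 – 4. So the diameter is 2.

2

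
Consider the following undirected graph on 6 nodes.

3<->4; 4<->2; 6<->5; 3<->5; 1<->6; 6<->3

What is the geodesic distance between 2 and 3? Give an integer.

One shortest route is 2 – 4 – 3, which uses 2 edges, and 2 and 3 are not directly tied, so nothing shorter exists. So d(2,3) = 2.

2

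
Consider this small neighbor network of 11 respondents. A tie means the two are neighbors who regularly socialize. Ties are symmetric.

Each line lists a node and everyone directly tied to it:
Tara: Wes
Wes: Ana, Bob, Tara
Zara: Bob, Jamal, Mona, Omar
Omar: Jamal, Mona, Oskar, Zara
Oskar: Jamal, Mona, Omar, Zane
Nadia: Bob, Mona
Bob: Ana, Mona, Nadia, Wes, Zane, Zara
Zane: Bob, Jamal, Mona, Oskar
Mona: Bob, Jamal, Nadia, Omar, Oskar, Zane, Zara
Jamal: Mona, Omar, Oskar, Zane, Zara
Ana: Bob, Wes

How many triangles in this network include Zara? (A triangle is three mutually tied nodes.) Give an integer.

4

Zara's neighbors: Bob, Jamal, Mona, and Omar.
Neighbor pairs that are themselves tied: Zara–Bob–Mona; Zara–Jamal–Mona; Zara–Jamal–Omar; Zara–Mona–Omar. Each forms one triangle with Zara, for 4 in total.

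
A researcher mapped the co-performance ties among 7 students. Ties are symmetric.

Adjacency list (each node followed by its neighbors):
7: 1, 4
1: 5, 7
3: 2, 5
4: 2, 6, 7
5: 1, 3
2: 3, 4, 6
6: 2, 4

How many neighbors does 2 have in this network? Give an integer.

2 is directly tied to 3, 4, and 6. That is 3 neighbors, so the degree of 2 is 3.

3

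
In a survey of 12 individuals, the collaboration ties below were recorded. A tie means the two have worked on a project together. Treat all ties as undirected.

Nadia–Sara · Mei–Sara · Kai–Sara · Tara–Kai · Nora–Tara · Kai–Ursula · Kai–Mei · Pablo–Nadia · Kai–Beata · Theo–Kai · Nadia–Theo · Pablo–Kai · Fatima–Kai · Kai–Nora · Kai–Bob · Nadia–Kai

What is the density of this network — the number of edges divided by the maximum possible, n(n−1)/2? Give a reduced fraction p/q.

There are 16 edges and 12 nodes, so the maximum possible is C(12,2) = 66.
Density = 16/66 = 8/33.

8/33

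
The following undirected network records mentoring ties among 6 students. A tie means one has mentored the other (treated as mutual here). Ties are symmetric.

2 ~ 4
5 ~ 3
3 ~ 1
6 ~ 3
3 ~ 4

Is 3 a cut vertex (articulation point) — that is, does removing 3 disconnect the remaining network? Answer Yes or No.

Yes

Removing 3 leaves {5} with no path to {2 and 4}, so the network splits into 4 components. 3 is a cut vertex.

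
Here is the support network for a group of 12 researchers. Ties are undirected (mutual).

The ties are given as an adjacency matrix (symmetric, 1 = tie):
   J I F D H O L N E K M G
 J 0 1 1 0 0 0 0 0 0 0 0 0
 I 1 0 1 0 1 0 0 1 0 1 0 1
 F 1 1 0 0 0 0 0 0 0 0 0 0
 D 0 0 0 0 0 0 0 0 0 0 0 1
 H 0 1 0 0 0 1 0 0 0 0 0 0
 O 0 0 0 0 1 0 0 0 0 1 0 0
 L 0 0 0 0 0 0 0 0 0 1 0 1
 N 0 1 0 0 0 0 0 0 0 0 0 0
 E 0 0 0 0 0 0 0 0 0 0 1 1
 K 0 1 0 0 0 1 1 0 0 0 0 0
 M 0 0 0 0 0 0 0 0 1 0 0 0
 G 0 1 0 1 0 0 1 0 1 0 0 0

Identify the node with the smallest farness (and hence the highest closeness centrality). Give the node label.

Farness (sum of distances to all others) for each node — D:29, E:27, F:26, G:19, H:25, I:17, J:26, K:23, L:25, M:37, N:27, O:31.
The smallest farness is 17, for I, so I has the highest closeness.

I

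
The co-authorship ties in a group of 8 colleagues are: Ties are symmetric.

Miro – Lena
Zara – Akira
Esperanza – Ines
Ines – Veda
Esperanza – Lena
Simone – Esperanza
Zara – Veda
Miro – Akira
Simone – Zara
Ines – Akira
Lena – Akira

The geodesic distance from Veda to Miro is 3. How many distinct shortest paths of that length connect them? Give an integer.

2

The shortest distance is 3. The length-3 paths are: Veda–Zara–Akira–Miro; Veda–Ines–Akira–Miro.
That gives 2 distinct shortest paths.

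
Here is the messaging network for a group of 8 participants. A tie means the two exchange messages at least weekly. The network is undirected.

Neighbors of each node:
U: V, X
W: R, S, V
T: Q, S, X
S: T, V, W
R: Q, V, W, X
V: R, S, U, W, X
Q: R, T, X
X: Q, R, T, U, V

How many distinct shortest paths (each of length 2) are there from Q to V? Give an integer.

2

The shortest distance is 2. The length-2 paths are: Q–R–V; Q–X–V.
That gives 2 distinct shortest paths.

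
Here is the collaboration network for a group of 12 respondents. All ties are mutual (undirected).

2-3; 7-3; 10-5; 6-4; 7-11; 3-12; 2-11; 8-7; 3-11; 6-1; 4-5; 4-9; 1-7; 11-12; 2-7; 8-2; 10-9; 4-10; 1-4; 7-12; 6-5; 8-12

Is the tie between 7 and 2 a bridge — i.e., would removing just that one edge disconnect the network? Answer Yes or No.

No

Even without that edge, 7 still reaches 2 via 7 – 11 – 2, so the network stays connected. Not a bridge.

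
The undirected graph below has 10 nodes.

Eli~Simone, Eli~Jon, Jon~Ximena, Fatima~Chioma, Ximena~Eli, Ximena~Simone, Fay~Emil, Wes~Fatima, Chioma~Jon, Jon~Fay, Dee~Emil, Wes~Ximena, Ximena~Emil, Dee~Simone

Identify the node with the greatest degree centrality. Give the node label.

Ximena

Degrees — Chioma:2, Dee:2, Eli:3, Emil:3, Fatima:2, Fay:2, Jon:4, Simone:3, Wes:2, Ximena:5.
The maximum is 5, attained only by Ximena.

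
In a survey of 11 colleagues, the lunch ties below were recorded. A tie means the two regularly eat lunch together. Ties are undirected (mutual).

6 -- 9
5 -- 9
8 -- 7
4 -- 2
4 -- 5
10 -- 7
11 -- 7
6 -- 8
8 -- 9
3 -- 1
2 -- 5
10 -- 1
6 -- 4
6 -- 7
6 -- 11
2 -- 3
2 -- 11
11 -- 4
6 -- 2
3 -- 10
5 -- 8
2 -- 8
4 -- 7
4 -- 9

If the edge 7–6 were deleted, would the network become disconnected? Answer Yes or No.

Even without that edge, 7 still reaches 6 via 7 – 11 – 6, so the network stays connected. Not a bridge.

No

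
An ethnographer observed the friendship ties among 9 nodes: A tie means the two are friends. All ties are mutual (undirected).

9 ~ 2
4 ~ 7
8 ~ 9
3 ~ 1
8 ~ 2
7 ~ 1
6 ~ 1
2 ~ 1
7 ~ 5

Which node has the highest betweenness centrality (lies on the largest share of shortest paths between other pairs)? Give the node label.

Unnormalized betweenness of each node: 1:22, 2:12, 3:0, 4:0, 5:0, 6:0, 7:13, 8:0, 9:0.
1 has the largest value, 22, making it the main broker — the node through which the most shortest paths run.

1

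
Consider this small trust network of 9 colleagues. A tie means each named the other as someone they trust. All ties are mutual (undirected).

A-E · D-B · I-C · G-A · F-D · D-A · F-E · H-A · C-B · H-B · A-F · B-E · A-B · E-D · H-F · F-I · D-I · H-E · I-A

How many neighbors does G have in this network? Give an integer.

1

G is directly tied to A. That is 1 neighbor, so the degree of G is 1.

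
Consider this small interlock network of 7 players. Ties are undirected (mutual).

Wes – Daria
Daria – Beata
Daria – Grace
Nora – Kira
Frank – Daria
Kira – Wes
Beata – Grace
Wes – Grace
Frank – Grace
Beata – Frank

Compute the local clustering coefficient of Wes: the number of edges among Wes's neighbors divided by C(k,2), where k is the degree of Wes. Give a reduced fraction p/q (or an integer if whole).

Wes's neighbors: Daria, Grace, and Kira (k = 3).
Possible neighbor pairs: C(3,2) = 3. Edges among them: Daria–Grace → e = 1.
Clustering(Wes) = 1/3.

1/3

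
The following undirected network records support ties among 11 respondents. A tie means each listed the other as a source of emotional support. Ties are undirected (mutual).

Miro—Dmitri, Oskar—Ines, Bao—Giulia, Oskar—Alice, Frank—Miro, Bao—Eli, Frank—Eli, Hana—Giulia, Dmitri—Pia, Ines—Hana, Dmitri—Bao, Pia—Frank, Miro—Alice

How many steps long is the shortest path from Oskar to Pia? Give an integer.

4

One shortest route is Oskar – Alice – Miro – Dmitri – Pia, which uses 4 edges, and at distance 3 from Oskar we only reach {Dmitri, Frank, Giulia}, which does not include Pia. So d(Oskar,Pia) = 4.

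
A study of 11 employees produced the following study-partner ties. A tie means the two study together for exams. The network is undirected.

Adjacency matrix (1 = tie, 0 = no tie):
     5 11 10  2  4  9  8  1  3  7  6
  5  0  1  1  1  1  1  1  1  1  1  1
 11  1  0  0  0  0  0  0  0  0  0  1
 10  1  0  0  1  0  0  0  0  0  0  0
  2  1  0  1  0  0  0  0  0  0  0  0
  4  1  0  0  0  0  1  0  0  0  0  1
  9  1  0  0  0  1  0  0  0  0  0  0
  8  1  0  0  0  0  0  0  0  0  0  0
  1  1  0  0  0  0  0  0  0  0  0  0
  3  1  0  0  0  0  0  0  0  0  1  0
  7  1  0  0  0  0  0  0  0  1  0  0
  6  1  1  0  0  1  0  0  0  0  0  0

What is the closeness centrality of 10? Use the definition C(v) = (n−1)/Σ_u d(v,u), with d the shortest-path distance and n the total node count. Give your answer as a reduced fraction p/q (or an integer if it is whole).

Distances from 10: 1:2, 2:1, 3:2, 4:2, 5:1, 6:2, 7:2, 8:2, 9:2, 11:2. Sum = 18.
n = 11, so closeness = 10/18 = 5/9.

5/9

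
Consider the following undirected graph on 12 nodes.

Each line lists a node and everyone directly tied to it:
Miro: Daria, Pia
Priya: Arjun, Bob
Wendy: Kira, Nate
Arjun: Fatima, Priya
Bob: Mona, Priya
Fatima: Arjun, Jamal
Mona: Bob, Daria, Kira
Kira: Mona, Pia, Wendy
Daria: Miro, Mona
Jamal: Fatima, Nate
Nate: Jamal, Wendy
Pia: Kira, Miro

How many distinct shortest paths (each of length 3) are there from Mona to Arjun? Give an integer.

The shortest distance is 3, and the only length-3 path is Mona–Bob–Priya–Arjun. So there is exactly 1 shortest path.

1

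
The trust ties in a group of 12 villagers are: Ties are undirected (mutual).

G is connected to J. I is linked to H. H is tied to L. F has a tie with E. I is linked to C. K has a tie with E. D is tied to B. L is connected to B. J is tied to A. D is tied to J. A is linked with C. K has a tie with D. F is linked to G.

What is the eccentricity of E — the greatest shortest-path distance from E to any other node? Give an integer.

Distances from E: A:4, B:3, C:5, D:2, F:1, G:2, H:5, I:6, J:3, K:1, L:4.
The largest is 6 (to I), so the eccentricity of E is 6.

6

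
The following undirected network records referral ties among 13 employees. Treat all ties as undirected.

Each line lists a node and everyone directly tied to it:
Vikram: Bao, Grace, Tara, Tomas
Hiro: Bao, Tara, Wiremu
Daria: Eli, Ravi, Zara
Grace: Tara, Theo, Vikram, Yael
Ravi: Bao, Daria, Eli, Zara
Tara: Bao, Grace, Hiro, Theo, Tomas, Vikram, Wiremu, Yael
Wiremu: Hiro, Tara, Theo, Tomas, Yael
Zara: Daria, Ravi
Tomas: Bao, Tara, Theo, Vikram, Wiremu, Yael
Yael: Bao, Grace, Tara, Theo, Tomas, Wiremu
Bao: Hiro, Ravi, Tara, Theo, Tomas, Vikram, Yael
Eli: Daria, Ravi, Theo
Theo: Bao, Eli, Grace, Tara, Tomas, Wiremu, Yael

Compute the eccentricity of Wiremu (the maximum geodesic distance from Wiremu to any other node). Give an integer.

4

Distances from Wiremu: Bao:2, Daria:3, Eli:2, Grace:2, Hiro:1, Ravi:3, Tara:1, Theo:1, Tomas:1, Vikram:2, Yael:1, Zara:4.
The largest is 4 (to Zara), so the eccentricity of Wiremu is 4.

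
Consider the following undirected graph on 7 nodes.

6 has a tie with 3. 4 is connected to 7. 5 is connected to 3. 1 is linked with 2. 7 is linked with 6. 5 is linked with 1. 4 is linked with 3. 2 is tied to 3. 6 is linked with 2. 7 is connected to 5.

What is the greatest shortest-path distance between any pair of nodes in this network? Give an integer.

Eccentricity of each node (its greatest distance to any other): 1:3, 2:2, 3:2, 4:3, 5:2, 6:2, 7:2.
The maximum eccentricity is 3, realized for instance by the pair 1–4 via 1 – 5 – 3 – 4. So the diameter is 3.

3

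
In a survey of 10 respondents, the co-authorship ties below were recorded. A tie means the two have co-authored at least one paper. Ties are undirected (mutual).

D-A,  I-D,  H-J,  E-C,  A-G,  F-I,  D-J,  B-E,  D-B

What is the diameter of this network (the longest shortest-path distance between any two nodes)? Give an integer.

Eccentricity of each node (its greatest distance to any other): A:4, B:3, C:5, D:3, E:4, F:5, G:5, H:5, I:4, J:4.
The maximum eccentricity is 5, realized for instance by the pair H–C via H – J – D – B – E – C. So the diameter is 5.

5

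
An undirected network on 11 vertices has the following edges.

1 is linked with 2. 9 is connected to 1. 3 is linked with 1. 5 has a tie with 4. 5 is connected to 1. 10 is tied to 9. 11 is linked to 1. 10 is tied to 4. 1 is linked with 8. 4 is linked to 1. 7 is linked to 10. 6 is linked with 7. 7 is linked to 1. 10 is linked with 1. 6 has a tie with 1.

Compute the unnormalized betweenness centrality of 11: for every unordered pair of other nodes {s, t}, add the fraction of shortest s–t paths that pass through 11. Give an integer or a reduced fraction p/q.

No shortest path between any pair of other nodes passes through 11.
Summing the contributions gives betweenness(11) = 0.

0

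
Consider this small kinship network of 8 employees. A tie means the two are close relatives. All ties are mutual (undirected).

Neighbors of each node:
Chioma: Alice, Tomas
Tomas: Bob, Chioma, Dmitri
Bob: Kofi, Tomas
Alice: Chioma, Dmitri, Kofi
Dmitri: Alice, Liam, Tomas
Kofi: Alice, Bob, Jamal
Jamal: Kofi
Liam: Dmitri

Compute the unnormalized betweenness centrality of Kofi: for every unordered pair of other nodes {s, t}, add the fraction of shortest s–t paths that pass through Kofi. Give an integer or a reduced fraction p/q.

Pairs whose geodesics pass through Kofi — Alice–Bob: 1; Alice–Jamal: 1; Chioma–Jamal: 1; Tomas–Jamal: 1; Bob–Jamal: 1; Liam–Jamal: 1; Jamal–Dmitri: 1.
All other pairs contribute 0.
Summing the contributions gives betweenness(Kofi) = 7.

7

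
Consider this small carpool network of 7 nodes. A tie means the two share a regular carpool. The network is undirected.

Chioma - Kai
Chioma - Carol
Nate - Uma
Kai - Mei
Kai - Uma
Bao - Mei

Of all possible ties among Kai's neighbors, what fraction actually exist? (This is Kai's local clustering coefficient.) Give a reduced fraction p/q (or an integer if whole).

0

Kai's neighbors: Chioma, Mei, and Uma (k = 3).
Possible neighbor pairs: C(3,2) = 3. Edges among them: none → e = 0.
Clustering(Kai) = 0/3 = 0.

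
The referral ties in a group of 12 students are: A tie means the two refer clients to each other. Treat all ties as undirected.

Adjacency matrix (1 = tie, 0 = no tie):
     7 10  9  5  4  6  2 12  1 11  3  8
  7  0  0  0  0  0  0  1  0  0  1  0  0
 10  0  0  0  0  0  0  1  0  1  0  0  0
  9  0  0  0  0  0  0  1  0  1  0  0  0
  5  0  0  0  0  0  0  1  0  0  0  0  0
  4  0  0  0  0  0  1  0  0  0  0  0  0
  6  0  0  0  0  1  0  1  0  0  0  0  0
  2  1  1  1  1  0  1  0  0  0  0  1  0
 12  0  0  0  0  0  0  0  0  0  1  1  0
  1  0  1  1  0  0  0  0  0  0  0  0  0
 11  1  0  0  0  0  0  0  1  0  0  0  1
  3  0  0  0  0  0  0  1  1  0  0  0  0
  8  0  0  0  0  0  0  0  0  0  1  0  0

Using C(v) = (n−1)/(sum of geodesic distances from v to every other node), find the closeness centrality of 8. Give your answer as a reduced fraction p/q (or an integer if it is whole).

11/37

Distances from 8: 1:5, 2:3, 3:3, 4:5, 5:4, 6:4, 7:2, 9:4, 10:4, 11:1, 12:2. Sum = 37.
n = 12, so closeness = 11/37.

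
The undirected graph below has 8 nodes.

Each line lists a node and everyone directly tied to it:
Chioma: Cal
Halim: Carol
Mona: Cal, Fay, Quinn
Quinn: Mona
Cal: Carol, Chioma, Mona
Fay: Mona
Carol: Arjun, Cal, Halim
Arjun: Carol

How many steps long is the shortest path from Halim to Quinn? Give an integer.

4

One shortest route is Halim – Carol – Cal – Mona – Quinn, which uses 4 edges, and at distance 3 from Halim we only reach {Chioma, Mona}, which does not include Quinn. So d(Halim,Quinn) = 4.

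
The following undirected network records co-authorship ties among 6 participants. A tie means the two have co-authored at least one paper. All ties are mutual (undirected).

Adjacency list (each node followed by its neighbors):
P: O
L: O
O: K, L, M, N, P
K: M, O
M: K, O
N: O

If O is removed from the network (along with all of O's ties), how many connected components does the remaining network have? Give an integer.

Without O, the remaining ties split the others into: {N}; {P}; {K, M}; {L}.
That's 4 separate components.

4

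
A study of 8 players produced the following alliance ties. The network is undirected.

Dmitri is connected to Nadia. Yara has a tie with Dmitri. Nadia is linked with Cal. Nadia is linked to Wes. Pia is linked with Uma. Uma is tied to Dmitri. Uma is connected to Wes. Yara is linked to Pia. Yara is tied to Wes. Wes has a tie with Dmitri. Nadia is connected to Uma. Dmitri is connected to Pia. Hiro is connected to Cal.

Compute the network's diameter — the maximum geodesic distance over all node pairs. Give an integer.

Eccentricity of each node (its greatest distance to any other): Cal:3, Dmitri:3, Hiro:4, Nadia:2, Pia:4, Uma:3, Wes:3, Yara:4.
The maximum eccentricity is 4, realized for instance by the pair Pia–Hiro via Pia – Uma – Nadia – Cal – Hiro. So the diameter is 4.

4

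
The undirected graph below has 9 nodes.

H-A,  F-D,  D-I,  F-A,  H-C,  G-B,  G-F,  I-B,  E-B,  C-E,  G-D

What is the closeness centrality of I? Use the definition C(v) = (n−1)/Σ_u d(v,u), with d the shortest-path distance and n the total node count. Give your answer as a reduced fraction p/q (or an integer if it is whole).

4/9

Distances from I: A:3, B:1, C:3, D:1, E:2, F:2, G:2, H:4. Sum = 18.
n = 9, so closeness = 8/18 = 4/9.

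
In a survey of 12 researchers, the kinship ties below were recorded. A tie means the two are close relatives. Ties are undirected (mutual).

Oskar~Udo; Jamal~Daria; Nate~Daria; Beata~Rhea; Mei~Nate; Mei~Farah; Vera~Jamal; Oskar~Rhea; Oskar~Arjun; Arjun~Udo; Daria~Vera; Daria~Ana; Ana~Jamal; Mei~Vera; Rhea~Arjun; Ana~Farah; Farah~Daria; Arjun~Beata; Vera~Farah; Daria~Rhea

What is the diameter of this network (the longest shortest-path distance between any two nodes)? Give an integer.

Eccentricity of each node (its greatest distance to any other): Ana:4, Arjun:4, Beata:4, Daria:3, Farah:4, Jamal:4, Mei:5, Nate:4, Oskar:4, Rhea:3, Udo:5, Vera:4.
The maximum eccentricity is 5, realized for instance by the pair Udo–Mei via Udo – Oskar – Rhea – Daria – Farah – Mei. So the diameter is 5.

5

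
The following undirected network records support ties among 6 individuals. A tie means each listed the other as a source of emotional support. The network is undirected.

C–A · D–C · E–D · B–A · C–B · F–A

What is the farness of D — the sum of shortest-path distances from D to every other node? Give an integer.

9

Distances from D: A:2, B:2, C:1, E:1, F:3.
Sum = 2 + 2 + 1 + 1 + 3 = 9.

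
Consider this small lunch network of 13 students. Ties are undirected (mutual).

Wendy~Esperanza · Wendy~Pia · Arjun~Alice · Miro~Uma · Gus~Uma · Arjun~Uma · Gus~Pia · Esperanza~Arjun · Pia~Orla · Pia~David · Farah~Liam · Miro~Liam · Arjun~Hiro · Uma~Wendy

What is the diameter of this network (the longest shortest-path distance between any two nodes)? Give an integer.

Eccentricity of each node (its greatest distance to any other): Alice:5, Arjun:4, David:6, Esperanza:5, Farah:6, Gus:4, Hiro:5, Liam:5, Miro:4, Orla:6, Pia:5, Uma:3, Wendy:4.
The maximum eccentricity is 6, realized for instance by the pair Farah–David via Farah – Liam – Miro – Uma – Gus – Pia – David. So the diameter is 6.

6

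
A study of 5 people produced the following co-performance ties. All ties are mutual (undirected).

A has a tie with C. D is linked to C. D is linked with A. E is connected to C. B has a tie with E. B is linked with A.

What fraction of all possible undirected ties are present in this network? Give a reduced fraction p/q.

3/5

There are 6 edges and 5 nodes, so the maximum possible is C(5,2) = 10.
Density = 6/10 = 3/5.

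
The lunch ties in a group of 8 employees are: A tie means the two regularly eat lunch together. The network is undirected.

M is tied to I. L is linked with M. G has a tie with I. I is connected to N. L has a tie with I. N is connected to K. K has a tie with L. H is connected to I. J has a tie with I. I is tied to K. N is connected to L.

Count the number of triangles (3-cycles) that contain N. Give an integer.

3

N's neighbors: I, K, and L.
Neighbor pairs that are themselves tied: N–I–K; N–I–L; N–K–L. Each forms one triangle with N, for 3 in total.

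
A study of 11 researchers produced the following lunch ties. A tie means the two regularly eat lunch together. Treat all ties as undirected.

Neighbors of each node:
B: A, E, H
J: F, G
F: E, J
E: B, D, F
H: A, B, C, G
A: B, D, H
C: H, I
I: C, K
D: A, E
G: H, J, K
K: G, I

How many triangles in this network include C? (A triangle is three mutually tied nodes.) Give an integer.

C's neighbors are H and I, but none of them are tied to each other, so no triangle contains C.

0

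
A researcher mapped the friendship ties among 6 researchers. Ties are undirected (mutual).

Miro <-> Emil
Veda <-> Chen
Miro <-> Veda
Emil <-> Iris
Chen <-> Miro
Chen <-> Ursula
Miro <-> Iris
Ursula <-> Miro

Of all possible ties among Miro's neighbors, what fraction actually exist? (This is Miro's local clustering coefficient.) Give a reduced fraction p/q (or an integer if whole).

Miro's neighbors: Chen, Emil, Iris, Ursula, and Veda (k = 5).
Possible neighbor pairs: C(5,2) = 10. Edges among them: Chen–Ursula, Chen–Veda, Emil–Iris → e = 3.
Clustering(Miro) = 3/10.

3/10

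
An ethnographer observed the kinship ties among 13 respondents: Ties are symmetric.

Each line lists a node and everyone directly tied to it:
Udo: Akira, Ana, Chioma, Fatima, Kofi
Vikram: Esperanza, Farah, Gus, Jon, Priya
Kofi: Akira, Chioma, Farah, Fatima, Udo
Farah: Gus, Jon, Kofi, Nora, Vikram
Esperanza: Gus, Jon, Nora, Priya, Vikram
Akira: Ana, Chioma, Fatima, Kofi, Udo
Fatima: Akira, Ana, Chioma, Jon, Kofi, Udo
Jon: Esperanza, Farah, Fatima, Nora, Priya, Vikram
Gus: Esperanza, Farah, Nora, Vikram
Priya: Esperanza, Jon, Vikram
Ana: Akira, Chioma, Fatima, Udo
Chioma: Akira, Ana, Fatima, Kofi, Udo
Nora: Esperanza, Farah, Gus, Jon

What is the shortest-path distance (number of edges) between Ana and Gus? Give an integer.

One shortest route is Ana – Fatima – Jon – Vikram – Gus, which uses 4 edges, and at distance 3 from Ana we only reach {Esperanza, Farah, Nora, Priya, Vikram}, which does not include Gus. So d(Ana,Gus) = 4.

4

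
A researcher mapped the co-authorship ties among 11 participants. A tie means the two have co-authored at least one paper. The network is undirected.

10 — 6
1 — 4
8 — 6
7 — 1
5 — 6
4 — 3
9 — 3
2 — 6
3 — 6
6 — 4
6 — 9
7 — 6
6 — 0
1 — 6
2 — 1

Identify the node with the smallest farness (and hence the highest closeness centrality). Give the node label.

Farness (sum of distances to all others) for each node — 0:19, 1:16, 2:18, 3:17, 4:17, 5:19, 6:10, 7:18, 8:19, 9:18, 10:19.
The smallest farness is 10, for 6, so 6 has the highest closeness.

6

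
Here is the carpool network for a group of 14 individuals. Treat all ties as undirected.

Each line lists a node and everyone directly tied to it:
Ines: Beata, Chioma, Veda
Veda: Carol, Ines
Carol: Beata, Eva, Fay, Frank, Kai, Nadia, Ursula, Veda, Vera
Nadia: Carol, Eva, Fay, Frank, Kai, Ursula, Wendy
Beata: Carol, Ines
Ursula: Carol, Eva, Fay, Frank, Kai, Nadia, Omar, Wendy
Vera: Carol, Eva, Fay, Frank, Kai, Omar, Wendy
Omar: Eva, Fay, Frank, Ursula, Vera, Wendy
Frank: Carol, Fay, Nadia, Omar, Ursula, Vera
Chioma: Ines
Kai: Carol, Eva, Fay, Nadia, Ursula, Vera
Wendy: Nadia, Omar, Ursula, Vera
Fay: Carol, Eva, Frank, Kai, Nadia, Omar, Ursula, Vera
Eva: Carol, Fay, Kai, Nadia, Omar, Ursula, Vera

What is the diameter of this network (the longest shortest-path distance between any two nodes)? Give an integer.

5

Eccentricity of each node (its greatest distance to any other): Beata:3, Carol:3, Chioma:5, Eva:4, Fay:4, Frank:4, Ines:4, Kai:4, Nadia:4, Omar:5, Ursula:4, Veda:3, Vera:4, Wendy:5.
The maximum eccentricity is 5, realized for instance by the pair Wendy–Chioma via Wendy – Nadia – Carol – Beata – Ines – Chioma. So the diameter is 5.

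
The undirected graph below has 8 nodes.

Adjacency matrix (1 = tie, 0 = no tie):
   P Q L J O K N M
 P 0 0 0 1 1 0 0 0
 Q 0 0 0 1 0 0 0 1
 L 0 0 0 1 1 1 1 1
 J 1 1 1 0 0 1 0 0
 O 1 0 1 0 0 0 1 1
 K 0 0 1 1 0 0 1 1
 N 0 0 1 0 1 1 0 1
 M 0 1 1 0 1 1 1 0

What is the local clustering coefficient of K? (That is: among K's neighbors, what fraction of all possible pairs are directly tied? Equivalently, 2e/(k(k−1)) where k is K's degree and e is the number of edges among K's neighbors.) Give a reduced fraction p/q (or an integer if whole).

K's neighbors: J, L, M, and N (k = 4).
Possible neighbor pairs: C(4,2) = 6. Edges among them: J–L, L–M, L–N, M–N → e = 4.
Clustering(K) = 4/6 = 2/3.

2/3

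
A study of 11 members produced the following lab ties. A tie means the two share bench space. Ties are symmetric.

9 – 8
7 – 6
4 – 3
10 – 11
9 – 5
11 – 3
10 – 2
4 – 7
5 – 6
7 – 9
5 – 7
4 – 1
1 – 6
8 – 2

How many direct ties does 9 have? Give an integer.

3

9 is directly tied to 5, 7, and 8. That is 3 neighbors, so the degree of 9 is 3.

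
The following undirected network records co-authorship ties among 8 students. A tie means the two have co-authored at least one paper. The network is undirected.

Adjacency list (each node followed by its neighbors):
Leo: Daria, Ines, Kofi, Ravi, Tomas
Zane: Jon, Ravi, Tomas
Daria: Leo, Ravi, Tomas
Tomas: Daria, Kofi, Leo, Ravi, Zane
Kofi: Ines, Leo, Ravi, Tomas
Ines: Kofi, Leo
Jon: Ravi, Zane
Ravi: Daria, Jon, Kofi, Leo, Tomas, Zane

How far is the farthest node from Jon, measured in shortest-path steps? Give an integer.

Distances from Jon: Daria:2, Ines:3, Kofi:2, Leo:2, Ravi:1, Tomas:2, Zane:1.
The largest is 3 (to Ines), so the eccentricity of Jon is 3.

3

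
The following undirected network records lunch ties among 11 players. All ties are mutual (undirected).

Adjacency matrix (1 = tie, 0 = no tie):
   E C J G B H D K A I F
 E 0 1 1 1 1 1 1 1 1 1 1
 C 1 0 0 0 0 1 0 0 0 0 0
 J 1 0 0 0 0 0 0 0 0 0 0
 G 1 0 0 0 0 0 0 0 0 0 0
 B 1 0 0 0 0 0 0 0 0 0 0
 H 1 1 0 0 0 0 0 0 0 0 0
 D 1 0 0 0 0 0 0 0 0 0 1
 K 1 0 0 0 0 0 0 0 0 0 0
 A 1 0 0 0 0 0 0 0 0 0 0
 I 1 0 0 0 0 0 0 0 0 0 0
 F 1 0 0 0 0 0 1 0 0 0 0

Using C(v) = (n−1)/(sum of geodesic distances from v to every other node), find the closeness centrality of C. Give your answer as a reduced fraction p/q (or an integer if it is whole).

Distances from C: A:2, B:2, D:2, E:1, F:2, G:2, H:1, I:2, J:2, K:2. Sum = 18.
n = 11, so closeness = 10/18 = 5/9.

5/9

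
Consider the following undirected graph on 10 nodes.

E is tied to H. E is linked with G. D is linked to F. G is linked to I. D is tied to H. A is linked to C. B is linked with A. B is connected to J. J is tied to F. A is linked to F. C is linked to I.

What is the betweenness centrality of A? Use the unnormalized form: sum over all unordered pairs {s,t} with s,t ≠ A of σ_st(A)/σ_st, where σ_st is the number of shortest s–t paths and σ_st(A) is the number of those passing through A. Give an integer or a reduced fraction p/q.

37/3

Pairs whose geodesics pass through A — B–F: 1/2; B–D: 1/2; B–H: 1/2; B–E: 2/3; B–G: 1; B–I: 1; B–C: 1; J–G: 2/3; J–I: 2/2; J–C: 2/2; F–G: 1/2; F–I: 1; F–C: 1; D–I: 1/2 … (+2 more pairs).
All other pairs contribute 0.
Summing the contributions gives betweenness(A) = 37/3.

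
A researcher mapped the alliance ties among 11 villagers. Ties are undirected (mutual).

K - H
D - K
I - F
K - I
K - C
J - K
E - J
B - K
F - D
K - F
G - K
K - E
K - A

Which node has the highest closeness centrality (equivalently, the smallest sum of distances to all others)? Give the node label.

Farness (sum of distances to all others) for each node — A:19, B:19, C:19, D:18, E:18, F:17, G:19, H:19, I:18, J:18, K:10.
The smallest farness is 10, for K, so K has the highest closeness.

K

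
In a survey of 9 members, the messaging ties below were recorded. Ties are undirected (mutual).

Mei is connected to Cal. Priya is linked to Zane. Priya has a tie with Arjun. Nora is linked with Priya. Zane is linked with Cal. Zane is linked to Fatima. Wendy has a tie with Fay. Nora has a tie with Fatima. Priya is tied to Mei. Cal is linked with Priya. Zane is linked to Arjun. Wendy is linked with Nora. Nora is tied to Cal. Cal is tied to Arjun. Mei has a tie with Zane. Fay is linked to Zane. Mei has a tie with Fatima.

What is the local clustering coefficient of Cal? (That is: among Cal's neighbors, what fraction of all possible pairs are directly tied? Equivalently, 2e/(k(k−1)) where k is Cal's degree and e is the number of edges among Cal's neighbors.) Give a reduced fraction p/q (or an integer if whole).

3/5

Cal's neighbors: Arjun, Mei, Nora, Priya, and Zane (k = 5).
Possible neighbor pairs: C(5,2) = 10. Edges among them: Arjun–Priya, Arjun–Zane, Mei–Priya, Mei–Zane, Nora–Priya, Priya–Zane → e = 6.
Clustering(Cal) = 6/10 = 3/5.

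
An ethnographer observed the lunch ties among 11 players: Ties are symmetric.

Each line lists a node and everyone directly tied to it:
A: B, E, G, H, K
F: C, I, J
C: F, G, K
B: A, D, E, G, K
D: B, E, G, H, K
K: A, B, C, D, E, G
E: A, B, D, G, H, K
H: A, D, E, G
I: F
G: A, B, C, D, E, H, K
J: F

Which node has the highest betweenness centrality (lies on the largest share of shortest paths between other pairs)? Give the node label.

C

Unnormalized betweenness of each node: A:1/2, B:1/5, C:21, D:1/2, E:7/10, F:17, G:127/10, H:1/5, I:0, J:0, K:41/5.
C has the largest value, 21, making it the main broker — the node through which the most shortest paths run.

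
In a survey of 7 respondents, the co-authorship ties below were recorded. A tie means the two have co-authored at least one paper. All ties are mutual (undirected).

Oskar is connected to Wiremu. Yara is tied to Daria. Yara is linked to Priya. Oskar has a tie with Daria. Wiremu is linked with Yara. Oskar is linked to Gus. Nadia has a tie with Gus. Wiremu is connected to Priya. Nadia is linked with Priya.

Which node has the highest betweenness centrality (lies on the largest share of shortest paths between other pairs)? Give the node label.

Unnormalized betweenness of each node: Daria:5/6, Gus:3/2, Nadia:4/3, Oskar:11/3, Priya:17/6, Wiremu:11/6, Yara:2.
Oskar has the largest value, 11/3, making it the main broker — the node through which the most shortest paths run.

Oskar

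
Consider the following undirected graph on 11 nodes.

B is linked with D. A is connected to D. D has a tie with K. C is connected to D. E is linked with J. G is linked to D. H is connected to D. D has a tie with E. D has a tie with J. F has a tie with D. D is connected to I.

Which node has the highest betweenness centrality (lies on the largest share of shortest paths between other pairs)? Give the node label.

D

Unnormalized betweenness of each node: A:0, B:0, C:0, D:44, E:0, F:0, G:0, H:0, I:0, J:0, K:0.
D has the largest value, 44, making it the main broker — the node through which the most shortest paths run.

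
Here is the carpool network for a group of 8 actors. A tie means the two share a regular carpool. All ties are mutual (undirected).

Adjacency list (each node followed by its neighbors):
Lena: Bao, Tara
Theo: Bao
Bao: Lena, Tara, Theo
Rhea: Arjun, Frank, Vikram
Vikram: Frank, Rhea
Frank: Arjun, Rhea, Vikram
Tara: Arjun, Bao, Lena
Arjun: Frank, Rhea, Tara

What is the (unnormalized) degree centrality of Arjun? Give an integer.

Arjun is directly tied to Frank, Rhea, and Tara. That is 3 neighbors, so the degree of Arjun is 3.

3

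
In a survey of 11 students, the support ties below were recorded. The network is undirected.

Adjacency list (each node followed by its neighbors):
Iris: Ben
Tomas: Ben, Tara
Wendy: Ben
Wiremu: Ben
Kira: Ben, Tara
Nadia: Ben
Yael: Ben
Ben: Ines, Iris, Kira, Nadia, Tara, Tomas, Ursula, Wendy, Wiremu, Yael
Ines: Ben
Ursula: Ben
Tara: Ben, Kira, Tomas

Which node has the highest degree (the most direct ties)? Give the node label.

Degrees — Ben:10, Ines:1, Iris:1, Kira:2, Nadia:1, Tara:3, Tomas:2, Ursula:1, Wendy:1, Wiremu:1, Yael:1.
The maximum is 10, attained only by Ben.

Ben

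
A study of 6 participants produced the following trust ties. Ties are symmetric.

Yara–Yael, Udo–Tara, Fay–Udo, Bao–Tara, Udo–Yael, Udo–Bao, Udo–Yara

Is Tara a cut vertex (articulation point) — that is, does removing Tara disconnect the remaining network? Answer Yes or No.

No

Even without Tara, every remaining node can still reach every other (the residual graph is connected), so Tara is not a cut vertex.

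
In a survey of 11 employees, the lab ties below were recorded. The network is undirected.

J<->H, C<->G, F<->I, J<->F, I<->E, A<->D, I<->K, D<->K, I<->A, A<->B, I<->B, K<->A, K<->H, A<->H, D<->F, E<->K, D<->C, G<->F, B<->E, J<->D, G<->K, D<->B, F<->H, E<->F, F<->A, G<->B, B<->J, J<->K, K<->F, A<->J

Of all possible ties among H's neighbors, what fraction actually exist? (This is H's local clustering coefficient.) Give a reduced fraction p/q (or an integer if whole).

H's neighbors: A, F, J, and K (k = 4).
Possible neighbor pairs: C(4,2) = 6. Edges among them: A–F, A–J, A–K, F–J, F–K, J–K → e = 6.
Clustering(H) = 6/6 = 1.

1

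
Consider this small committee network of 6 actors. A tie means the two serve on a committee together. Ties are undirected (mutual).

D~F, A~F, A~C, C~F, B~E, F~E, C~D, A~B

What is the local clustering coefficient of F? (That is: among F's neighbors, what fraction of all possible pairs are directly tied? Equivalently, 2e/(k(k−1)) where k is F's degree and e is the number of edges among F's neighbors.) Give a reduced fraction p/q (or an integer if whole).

F's neighbors: A, C, D, and E (k = 4).
Possible neighbor pairs: C(4,2) = 6. Edges among them: A–C, C–D → e = 2.
Clustering(F) = 2/6 = 1/3.

1/3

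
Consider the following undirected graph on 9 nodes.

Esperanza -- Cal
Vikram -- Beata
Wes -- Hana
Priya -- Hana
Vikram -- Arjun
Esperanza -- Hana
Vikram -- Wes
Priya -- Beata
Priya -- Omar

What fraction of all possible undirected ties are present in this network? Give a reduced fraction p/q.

1/4

There are 9 edges and 9 nodes, so the maximum possible is C(9,2) = 36.
Density = 9/36 = 1/4.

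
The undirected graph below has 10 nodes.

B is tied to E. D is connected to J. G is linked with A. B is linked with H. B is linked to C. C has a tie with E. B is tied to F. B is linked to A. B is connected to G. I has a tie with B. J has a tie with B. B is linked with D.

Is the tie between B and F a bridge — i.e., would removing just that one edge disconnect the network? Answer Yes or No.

Yes

Without the B–F edge there is no alternate route between B and F, so the network disconnects. It is a bridge.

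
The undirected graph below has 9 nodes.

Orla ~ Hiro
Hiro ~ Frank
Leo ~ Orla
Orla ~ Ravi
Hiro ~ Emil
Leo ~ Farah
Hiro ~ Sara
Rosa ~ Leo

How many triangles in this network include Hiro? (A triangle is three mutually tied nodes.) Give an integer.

0

Hiro's neighbors are Emil, Frank, Orla, and Sara, but none of them are tied to each other, so no triangle contains Hiro.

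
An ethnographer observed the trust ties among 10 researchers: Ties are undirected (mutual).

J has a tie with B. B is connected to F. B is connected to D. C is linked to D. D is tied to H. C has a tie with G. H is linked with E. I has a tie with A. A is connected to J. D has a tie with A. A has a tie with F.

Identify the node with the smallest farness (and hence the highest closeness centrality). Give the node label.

D

Farness (sum of distances to all others) for each node — A:16, B:18, C:20, D:14, E:28, F:22, G:28, H:20, I:24, J:22.
The smallest farness is 14, for D, so D has the highest closeness.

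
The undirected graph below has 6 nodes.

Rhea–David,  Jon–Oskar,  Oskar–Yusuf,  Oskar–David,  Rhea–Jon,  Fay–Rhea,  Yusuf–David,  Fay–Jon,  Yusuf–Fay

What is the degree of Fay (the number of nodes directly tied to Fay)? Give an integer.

3

Fay is directly tied to Jon, Rhea, and Yusuf. That is 3 neighbors, so the degree of Fay is 3.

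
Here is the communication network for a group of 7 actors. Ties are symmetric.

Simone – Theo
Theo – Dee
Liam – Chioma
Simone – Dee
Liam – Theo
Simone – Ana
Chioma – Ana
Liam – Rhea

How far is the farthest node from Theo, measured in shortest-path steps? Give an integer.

Distances from Theo: Ana:2, Chioma:2, Dee:1, Liam:1, Rhea:2, Simone:1.
The largest is 2 (to Chioma, Rhea, and Ana), so the eccentricity of Theo is 2.

2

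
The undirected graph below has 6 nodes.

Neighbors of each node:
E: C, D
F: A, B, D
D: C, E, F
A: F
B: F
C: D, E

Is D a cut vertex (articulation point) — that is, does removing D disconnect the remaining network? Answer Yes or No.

Yes

Removing D leaves {A, B, and F} with no path to {C and E}, so the network splits into 2 components. D is a cut vertex.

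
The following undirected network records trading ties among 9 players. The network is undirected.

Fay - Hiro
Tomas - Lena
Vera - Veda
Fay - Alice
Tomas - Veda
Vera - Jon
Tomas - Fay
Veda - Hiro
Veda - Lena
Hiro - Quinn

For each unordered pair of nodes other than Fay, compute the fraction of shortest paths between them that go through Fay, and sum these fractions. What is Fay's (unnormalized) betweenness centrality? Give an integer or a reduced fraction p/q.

Pairs whose geodesics pass through Fay — Lena–Alice: 1; Veda–Alice: 2/2; Hiro–Alice: 1; Hiro–Tomas: 1/2; Vera–Alice: 2/2; Alice–Jon: 2/2; Alice–Tomas: 1; Alice–Quinn: 1; Tomas–Quinn: 1/2.
All other pairs contribute 0.
Summing the contributions gives betweenness(Fay) = 8.

8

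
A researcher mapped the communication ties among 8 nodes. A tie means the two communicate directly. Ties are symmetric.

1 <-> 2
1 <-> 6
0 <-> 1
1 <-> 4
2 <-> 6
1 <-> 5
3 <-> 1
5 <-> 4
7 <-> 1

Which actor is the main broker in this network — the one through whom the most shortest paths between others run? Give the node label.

Unnormalized betweenness of each node: 0:0, 1:19, 2:0, 3:0, 4:0, 5:0, 6:0, 7:0.
1 has the largest value, 19, making it the main broker — the node through which the most shortest paths run.

1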